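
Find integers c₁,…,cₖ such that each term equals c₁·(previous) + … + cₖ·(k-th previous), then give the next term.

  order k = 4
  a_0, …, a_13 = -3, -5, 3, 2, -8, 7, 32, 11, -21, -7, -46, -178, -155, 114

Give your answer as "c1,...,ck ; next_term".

  a_4 = 2·2 + -3·3 + 3·-5 + -4·-3 = -8
  a_5 = 2·-8 + -3·2 + 3·3 + -4·-5 = 7
  a_6 = 2·7 + -3·-8 + 3·2 + -4·3 = 32
  a_7 = 2·32 + -3·7 + 3·-8 + -4·2 = 11
  a_8 = 2·11 + -3·32 + 3·7 + -4·-8 = -21
  a_9 = 2·-21 + -3·11 + 3·32 + -4·7 = -7
  a_10 = 2·-7 + -3·-21 + 3·11 + -4·32 = -46
  a_11 = 2·-46 + -3·-7 + 3·-21 + -4·11 = -178
  a_12 = 2·-178 + -3·-46 + 3·-7 + -4·-21 = -155
  a_13 = 2·-155 + -3·-178 + 3·-46 + -4·-7 = 114
  a_14 = 2·114 + -3·-155 + 3·-178 + -4·-46 = 343

2,-3,3,-4 ; 343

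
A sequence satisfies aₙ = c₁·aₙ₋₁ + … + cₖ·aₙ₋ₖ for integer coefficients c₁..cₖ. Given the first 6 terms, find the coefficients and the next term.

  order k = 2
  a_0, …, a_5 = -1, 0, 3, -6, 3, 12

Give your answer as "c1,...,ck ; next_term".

  a_2 = -2·0 + -3·-1 = 3
  a_3 = -2·3 + -3·0 = -6
  a_4 = -2·-6 + -3·3 = 3
  a_5 = -2·3 + -3·-6 = 12
  a_6 = -2·12 + -3·3 = -33

-2,-3 ; -33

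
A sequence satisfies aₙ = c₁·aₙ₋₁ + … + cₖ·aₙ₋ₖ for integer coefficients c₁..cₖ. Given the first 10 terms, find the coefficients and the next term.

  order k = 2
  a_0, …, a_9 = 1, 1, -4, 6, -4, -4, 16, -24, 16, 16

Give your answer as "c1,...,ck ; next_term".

  a_2 = -2·1 + -2·1 = -4
  a_3 = -2·-4 + -2·1 = 6
  a_4 = -2·6 + -2·-4 = -4
  a_5 = -2·-4 + -2·6 = -4
  a_6 = -2·-4 + -2·-4 = 16
  a_7 = -2·16 + -2·-4 = -24
  a_8 = -2·-24 + -2·16 = 16
  a_9 = -2·16 + -2·-24 = 16
  a_10 = -2·16 + -2·16 = -64

-2,-2 ; -64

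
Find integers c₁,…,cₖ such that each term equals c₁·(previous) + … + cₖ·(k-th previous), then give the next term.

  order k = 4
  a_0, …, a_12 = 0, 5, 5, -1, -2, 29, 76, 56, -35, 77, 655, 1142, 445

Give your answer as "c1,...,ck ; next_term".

  a_4 = 2·-1 + -3·5 + 3·5 + 3·0 = -2
  a_5 = 2·-2 + -3·-1 + 3·5 + 3·5 = 29
  a_6 = 2·29 + -3·-2 + 3·-1 + 3·5 = 76
  a_7 = 2·76 + -3·29 + 3·-2 + 3·-1 = 56
  a_8 = 2·56 + -3·76 + 3·29 + 3·-2 = -35
  a_9 = 2·-35 + -3·56 + 3·76 + 3·29 = 77
  a_10 = 2·77 + -3·-35 + 3·56 + 3·76 = 655
  a_11 = 2·655 + -3·77 + 3·-35 + 3·56 = 1142
  a_12 = 2·1142 + -3·655 + 3·77 + 3·-35 = 445
  a_13 = 2·445 + -3·1142 + 3·655 + 3·77 = -340

2,-3,3,3 ; -340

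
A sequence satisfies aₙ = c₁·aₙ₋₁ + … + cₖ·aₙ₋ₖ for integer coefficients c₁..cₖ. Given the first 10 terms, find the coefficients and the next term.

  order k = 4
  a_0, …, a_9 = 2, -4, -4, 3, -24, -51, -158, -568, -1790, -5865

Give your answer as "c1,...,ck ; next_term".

  a_4 = 2·3 + 3·-4 + 4·-4 + -1·2 = -24
  a_5 = 2·-24 + 3·3 + 4·-4 + -1·-4 = -51
  a_6 = 2·-51 + 3·-24 + 4·3 + -1·-4 = -158
  a_7 = 2·-158 + 3·-51 + 4·-24 + -1·3 = -568
  a_8 = 2·-568 + 3·-158 + 4·-51 + -1·-24 = -1790
  a_9 = 2·-1790 + 3·-568 + 4·-158 + -1·-51 = -5865
  a_10 = 2·-5865 + 3·-1790 + 4·-568 + -1·-158 = -19214

2,3,4,-1 ; -19214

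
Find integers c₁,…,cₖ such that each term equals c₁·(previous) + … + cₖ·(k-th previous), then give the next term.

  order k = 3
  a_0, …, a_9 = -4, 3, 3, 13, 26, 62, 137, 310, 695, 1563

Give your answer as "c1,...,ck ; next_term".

2,1,-1 ; 3511

  a_3 = 2·3 + 1·3 + -1·-4 = 13
  a_4 = 2·13 + 1·3 + -1·3 = 26
  a_5 = 2·26 + 1·13 + -1·3 = 62
  a_6 = 2·62 + 1·26 + -1·13 = 137
  a_7 = 2·137 + 1·62 + -1·26 = 310
  a_8 = 2·310 + 1·137 + -1·62 = 695
  a_9 = 2·695 + 1·310 + -1·137 = 1563
  a_10 = 2·1563 + 1·695 + -1·310 = 3511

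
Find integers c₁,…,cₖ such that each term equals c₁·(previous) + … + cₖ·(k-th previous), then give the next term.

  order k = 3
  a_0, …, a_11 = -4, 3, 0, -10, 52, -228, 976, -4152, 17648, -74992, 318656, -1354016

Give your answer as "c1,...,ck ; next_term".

  a_3 = -4·0 + 2·3 + 4·-4 = -10
  a_4 = -4·-10 + 2·0 + 4·3 = 52
  a_5 = -4·52 + 2·-10 + 4·0 = -228
  a_6 = -4·-228 + 2·52 + 4·-10 = 976
  a_7 = -4·976 + 2·-228 + 4·52 = -4152
  a_8 = -4·-4152 + 2·976 + 4·-228 = 17648
  a_9 = -4·17648 + 2·-4152 + 4·976 = -74992
  a_10 = -4·-74992 + 2·17648 + 4·-4152 = 318656
  a_11 = -4·318656 + 2·-74992 + 4·17648 = -1354016
  a_12 = -4·-1354016 + 2·318656 + 4·-74992 = 5753408

-4,2,4 ; 5753408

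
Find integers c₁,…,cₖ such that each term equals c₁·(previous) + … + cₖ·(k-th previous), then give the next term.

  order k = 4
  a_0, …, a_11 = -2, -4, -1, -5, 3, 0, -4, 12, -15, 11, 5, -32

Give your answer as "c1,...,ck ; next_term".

-1,0,1,-1 ; 58

  a_4 = -1·-5 + 0·-1 + 1·-4 + -1·-2 = 3
  a_5 = -1·3 + 0·-5 + 1·-1 + -1·-4 = 0
  a_6 = -1·0 + 0·3 + 1·-5 + -1·-1 = -4
  a_7 = -1·-4 + 0·0 + 1·3 + -1·-5 = 12
  a_8 = -1·12 + 0·-4 + 1·0 + -1·3 = -15
  a_9 = -1·-15 + 0·12 + 1·-4 + -1·0 = 11
  a_10 = -1·11 + 0·-15 + 1·12 + -1·-4 = 5
  a_11 = -1·5 + 0·11 + 1·-15 + -1·12 = -32
  a_12 = -1·-32 + 0·5 + 1·11 + -1·-15 = 58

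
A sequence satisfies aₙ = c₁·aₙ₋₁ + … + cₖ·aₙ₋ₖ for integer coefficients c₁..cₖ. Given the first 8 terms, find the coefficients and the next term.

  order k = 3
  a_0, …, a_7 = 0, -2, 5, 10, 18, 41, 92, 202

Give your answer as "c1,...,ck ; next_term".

2,0,1 ; 445

  a_3 = 2·5 + 0·-2 + 1·0 = 10
  a_4 = 2·10 + 0·5 + 1·-2 = 18
  a_5 = 2·18 + 0·10 + 1·5 = 41
  a_6 = 2·41 + 0·18 + 1·10 = 92
  a_7 = 2·92 + 0·41 + 1·18 = 202
  a_8 = 2·202 + 0·92 + 1·41 = 445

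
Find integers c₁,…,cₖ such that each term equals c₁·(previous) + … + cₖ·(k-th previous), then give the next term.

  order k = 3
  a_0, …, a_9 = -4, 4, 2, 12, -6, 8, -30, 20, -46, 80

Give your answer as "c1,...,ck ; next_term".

  a_3 = 0·2 + 1·4 + -2·-4 = 12
  a_4 = 0·12 + 1·2 + -2·4 = -6
  a_5 = 0·-6 + 1·12 + -2·2 = 8
  a_6 = 0·8 + 1·-6 + -2·12 = -30
  a_7 = 0·-30 + 1·8 + -2·-6 = 20
  a_8 = 0·20 + 1·-30 + -2·8 = -46
  a_9 = 0·-46 + 1·20 + -2·-30 = 80
  a_10 = 0·80 + 1·-46 + -2·20 = -86

0,1,-2 ; -86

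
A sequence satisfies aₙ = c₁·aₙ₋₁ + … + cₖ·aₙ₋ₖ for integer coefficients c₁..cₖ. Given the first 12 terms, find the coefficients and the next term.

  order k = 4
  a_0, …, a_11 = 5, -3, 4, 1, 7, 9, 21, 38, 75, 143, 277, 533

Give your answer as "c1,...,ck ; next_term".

1,1,1,1 ; 1028

  a_4 = 1·1 + 1·4 + 1·-3 + 1·5 = 7
  a_5 = 1·7 + 1·1 + 1·4 + 1·-3 = 9
  a_6 = 1·9 + 1·7 + 1·1 + 1·4 = 21
  a_7 = 1·21 + 1·9 + 1·7 + 1·1 = 38
  a_8 = 1·38 + 1·21 + 1·9 + 1·7 = 75
  a_9 = 1·75 + 1·38 + 1·21 + 1·9 = 143
  a_10 = 1·143 + 1·75 + 1·38 + 1·21 = 277
  a_11 = 1·277 + 1·143 + 1·75 + 1·38 = 533
  a_12 = 1·533 + 1·277 + 1·143 + 1·75 = 1028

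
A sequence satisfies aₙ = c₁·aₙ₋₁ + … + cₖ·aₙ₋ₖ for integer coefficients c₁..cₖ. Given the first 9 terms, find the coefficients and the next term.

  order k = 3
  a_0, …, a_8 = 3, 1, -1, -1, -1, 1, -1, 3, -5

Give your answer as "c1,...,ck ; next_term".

-1,1,-1 ; 9

  a_3 = -1·-1 + 1·1 + -1·3 = -1
  a_4 = -1·-1 + 1·-1 + -1·1 = -1
  a_5 = -1·-1 + 1·-1 + -1·-1 = 1
  a_6 = -1·1 + 1·-1 + -1·-1 = -1
  a_7 = -1·-1 + 1·1 + -1·-1 = 3
  a_8 = -1·3 + 1·-1 + -1·1 = -5
  a_9 = -1·-5 + 1·3 + -1·-1 = 9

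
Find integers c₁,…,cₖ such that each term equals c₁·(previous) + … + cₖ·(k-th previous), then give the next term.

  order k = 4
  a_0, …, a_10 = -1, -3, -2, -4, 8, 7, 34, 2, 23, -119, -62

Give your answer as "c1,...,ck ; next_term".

0,2,-3,-3 ; -313

  a_4 = 0·-4 + 2·-2 + -3·-3 + -3·-1 = 8
  a_5 = 0·8 + 2·-4 + -3·-2 + -3·-3 = 7
  a_6 = 0·7 + 2·8 + -3·-4 + -3·-2 = 34
  a_7 = 0·34 + 2·7 + -3·8 + -3·-4 = 2
  a_8 = 0·2 + 2·34 + -3·7 + -3·8 = 23
  a_9 = 0·23 + 2·2 + -3·34 + -3·7 = -119
  a_10 = 0·-119 + 2·23 + -3·2 + -3·34 = -62
  a_11 = 0·-62 + 2·-119 + -3·23 + -3·2 = -313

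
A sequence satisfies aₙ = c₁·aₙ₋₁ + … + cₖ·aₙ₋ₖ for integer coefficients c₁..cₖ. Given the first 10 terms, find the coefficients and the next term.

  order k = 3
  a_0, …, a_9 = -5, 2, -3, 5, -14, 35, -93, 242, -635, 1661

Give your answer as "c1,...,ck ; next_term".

  a_3 = -2·-3 + 2·2 + 1·-5 = 5
  a_4 = -2·5 + 2·-3 + 1·2 = -14
  a_5 = -2·-14 + 2·5 + 1·-3 = 35
  a_6 = -2·35 + 2·-14 + 1·5 = -93
  a_7 = -2·-93 + 2·35 + 1·-14 = 242
  a_8 = -2·242 + 2·-93 + 1·35 = -635
  a_9 = -2·-635 + 2·242 + 1·-93 = 1661
  a_10 = -2·1661 + 2·-635 + 1·242 = -4350

-2,2,1 ; -4350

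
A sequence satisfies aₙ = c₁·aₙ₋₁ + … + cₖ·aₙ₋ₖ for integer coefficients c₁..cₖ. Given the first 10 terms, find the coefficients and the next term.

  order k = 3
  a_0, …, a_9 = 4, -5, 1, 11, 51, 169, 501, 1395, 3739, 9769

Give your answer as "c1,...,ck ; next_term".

  a_3 = 4·1 + -3·-5 + -2·4 = 11
  a_4 = 4·11 + -3·1 + -2·-5 = 51
  a_5 = 4·51 + -3·11 + -2·1 = 169
  a_6 = 4·169 + -3·51 + -2·11 = 501
  a_7 = 4·501 + -3·169 + -2·51 = 1395
  a_8 = 4·1395 + -3·501 + -2·169 = 3739
  a_9 = 4·3739 + -3·1395 + -2·501 = 9769
  a_10 = 4·9769 + -3·3739 + -2·1395 = 25069

4,-3,-2 ; 25069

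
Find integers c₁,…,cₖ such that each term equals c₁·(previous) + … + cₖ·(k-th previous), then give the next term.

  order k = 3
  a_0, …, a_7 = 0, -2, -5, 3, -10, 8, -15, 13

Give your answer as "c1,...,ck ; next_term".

-1,1,1 ; -20

  a_3 = -1·-5 + 1·-2 + 1·0 = 3
  a_4 = -1·3 + 1·-5 + 1·-2 = -10
  a_5 = -1·-10 + 1·3 + 1·-5 = 8
  a_6 = -1·8 + 1·-10 + 1·3 = -15
  a_7 = -1·-15 + 1·8 + 1·-10 = 13
  a_8 = -1·13 + 1·-15 + 1·8 = -20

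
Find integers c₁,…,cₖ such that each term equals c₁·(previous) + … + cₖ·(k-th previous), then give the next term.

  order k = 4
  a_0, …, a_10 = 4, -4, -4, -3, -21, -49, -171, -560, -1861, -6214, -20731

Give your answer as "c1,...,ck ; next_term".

  a_4 = 3·-3 + 2·-4 + -2·-4 + -3·4 = -21
  a_5 = 3·-21 + 2·-3 + -2·-4 + -3·-4 = -49
  a_6 = 3·-49 + 2·-21 + -2·-3 + -3·-4 = -171
  a_7 = 3·-171 + 2·-49 + -2·-21 + -3·-3 = -560
  a_8 = 3·-560 + 2·-171 + -2·-49 + -3·-21 = -1861
  a_9 = 3·-1861 + 2·-560 + -2·-171 + -3·-49 = -6214
  a_10 = 3·-6214 + 2·-1861 + -2·-560 + -3·-171 = -20731
  a_11 = 3·-20731 + 2·-6214 + -2·-1861 + -3·-560 = -69219

3,2,-2,-3 ; -69219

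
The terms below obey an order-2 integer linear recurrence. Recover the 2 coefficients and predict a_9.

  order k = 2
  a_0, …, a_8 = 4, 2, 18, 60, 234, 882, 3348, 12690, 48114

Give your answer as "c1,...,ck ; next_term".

3,3 ; 182412

  a_2 = 3·2 + 3·4 = 18
  a_3 = 3·18 + 3·2 = 60
  a_4 = 3·60 + 3·18 = 234
  a_5 = 3·234 + 3·60 = 882
  a_6 = 3·882 + 3·234 = 3348
  a_7 = 3·3348 + 3·882 = 12690
  a_8 = 3·12690 + 3·3348 = 48114
  a_9 = 3·48114 + 3·12690 = 182412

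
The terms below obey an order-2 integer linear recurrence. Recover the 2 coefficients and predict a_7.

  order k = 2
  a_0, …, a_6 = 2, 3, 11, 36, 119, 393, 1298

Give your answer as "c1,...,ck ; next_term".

  a_2 = 3·3 + 1·2 = 11
  a_3 = 3·11 + 1·3 = 36
  a_4 = 3·36 + 1·11 = 119
  a_5 = 3·119 + 1·36 = 393
  a_6 = 3·393 + 1·119 = 1298
  a_7 = 3·1298 + 1·393 = 4287

3,1 ; 4287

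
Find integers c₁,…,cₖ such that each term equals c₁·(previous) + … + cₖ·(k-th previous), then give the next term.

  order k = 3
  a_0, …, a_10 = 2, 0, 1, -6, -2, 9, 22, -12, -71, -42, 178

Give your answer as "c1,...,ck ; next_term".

  a_3 = 0·1 + -2·0 + -3·2 = -6
  a_4 = 0·-6 + -2·1 + -3·0 = -2
  a_5 = 0·-2 + -2·-6 + -3·1 = 9
  a_6 = 0·9 + -2·-2 + -3·-6 = 22
  a_7 = 0·22 + -2·9 + -3·-2 = -12
  a_8 = 0·-12 + -2·22 + -3·9 = -71
  a_9 = 0·-71 + -2·-12 + -3·22 = -42
  a_10 = 0·-42 + -2·-71 + -3·-12 = 178
  a_11 = 0·178 + -2·-42 + -3·-71 = 297

0,-2,-3 ; 297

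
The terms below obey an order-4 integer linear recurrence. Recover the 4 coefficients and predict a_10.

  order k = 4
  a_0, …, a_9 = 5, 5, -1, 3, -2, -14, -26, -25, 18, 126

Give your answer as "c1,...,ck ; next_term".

  a_4 = 2·3 + -2·-1 + -1·5 + -1·5 = -2
  a_5 = 2·-2 + -2·3 + -1·-1 + -1·5 = -14
  a_6 = 2·-14 + -2·-2 + -1·3 + -1·-1 = -26
  a_7 = 2·-26 + -2·-14 + -1·-2 + -1·3 = -25
  a_8 = 2·-25 + -2·-26 + -1·-14 + -1·-2 = 18
  a_9 = 2·18 + -2·-25 + -1·-26 + -1·-14 = 126
  a_10 = 2·126 + -2·18 + -1·-25 + -1·-26 = 267

2,-2,-1,-1 ; 267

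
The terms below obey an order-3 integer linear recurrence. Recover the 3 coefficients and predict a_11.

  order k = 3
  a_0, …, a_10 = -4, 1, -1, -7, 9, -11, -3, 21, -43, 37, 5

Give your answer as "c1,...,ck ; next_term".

-1,0,2 ; -91

  a_3 = -1·-1 + 0·1 + 2·-4 = -7
  a_4 = -1·-7 + 0·-1 + 2·1 = 9
  a_5 = -1·9 + 0·-7 + 2·-1 = -11
  a_6 = -1·-11 + 0·9 + 2·-7 = -3
  a_7 = -1·-3 + 0·-11 + 2·9 = 21
  a_8 = -1·21 + 0·-3 + 2·-11 = -43
  a_9 = -1·-43 + 0·21 + 2·-3 = 37
  a_10 = -1·37 + 0·-43 + 2·21 = 5
  a_11 = -1·5 + 0·37 + 2·-43 = -91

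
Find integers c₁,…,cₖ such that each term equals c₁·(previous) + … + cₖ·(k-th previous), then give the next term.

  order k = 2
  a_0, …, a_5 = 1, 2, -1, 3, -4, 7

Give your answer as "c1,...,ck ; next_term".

  a_2 = -1·2 + 1·1 = -1
  a_3 = -1·-1 + 1·2 = 3
  a_4 = -1·3 + 1·-1 = -4
  a_5 = -1·-4 + 1·3 = 7
  a_6 = -1·7 + 1·-4 = -11

-1,1 ; -11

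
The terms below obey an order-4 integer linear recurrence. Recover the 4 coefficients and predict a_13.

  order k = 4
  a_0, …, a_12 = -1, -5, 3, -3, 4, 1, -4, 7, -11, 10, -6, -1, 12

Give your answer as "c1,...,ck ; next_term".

  a_4 = -1·-3 + 0·3 + 0·-5 + -1·-1 = 4
  a_5 = -1·4 + 0·-3 + 0·3 + -1·-5 = 1
  a_6 = -1·1 + 0·4 + 0·-3 + -1·3 = -4
  a_7 = -1·-4 + 0·1 + 0·4 + -1·-3 = 7
  a_8 = -1·7 + 0·-4 + 0·1 + -1·4 = -11
  a_9 = -1·-11 + 0·7 + 0·-4 + -1·1 = 10
  a_10 = -1·10 + 0·-11 + 0·7 + -1·-4 = -6
  a_11 = -1·-6 + 0·10 + 0·-11 + -1·7 = -1
  a_12 = -1·-1 + 0·-6 + 0·10 + -1·-11 = 12
  a_13 = -1·12 + 0·-1 + 0·-6 + -1·10 = -22

-1,0,0,-1 ; -22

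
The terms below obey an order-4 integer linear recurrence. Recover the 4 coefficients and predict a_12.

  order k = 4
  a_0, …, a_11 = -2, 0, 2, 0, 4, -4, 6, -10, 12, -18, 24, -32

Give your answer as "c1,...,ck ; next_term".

  a_4 = -1·0 + 1·2 + 0·0 + -1·-2 = 4
  a_5 = -1·4 + 1·0 + 0·2 + -1·0 = -4
  a_6 = -1·-4 + 1·4 + 0·0 + -1·2 = 6
  a_7 = -1·6 + 1·-4 + 0·4 + -1·0 = -10
  a_8 = -1·-10 + 1·6 + 0·-4 + -1·4 = 12
  a_9 = -1·12 + 1·-10 + 0·6 + -1·-4 = -18
  a_10 = -1·-18 + 1·12 + 0·-10 + -1·6 = 24
  a_11 = -1·24 + 1·-18 + 0·12 + -1·-10 = -32
  a_12 = -1·-32 + 1·24 + 0·-18 + -1·12 = 44

-1,1,0,-1 ; 44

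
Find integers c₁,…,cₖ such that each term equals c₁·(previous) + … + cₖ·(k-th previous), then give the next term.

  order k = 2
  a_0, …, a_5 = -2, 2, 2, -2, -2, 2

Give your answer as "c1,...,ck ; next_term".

0,-1 ; 2

  a_2 = 0·2 + -1·-2 = 2
  a_3 = 0·2 + -1·2 = -2
  a_4 = 0·-2 + -1·2 = -2
  a_5 = 0·-2 + -1·-2 = 2
  a_6 = 0·2 + -1·-2 = 2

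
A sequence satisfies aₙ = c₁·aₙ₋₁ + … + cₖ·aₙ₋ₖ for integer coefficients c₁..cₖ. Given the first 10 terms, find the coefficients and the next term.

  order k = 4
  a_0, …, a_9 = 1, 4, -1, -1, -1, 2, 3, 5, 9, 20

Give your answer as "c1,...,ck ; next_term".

  a_4 = 2·-1 + 0·-1 + 0·4 + 1·1 = -1
  a_5 = 2·-1 + 0·-1 + 0·-1 + 1·4 = 2
  a_6 = 2·2 + 0·-1 + 0·-1 + 1·-1 = 3
  a_7 = 2·3 + 0·2 + 0·-1 + 1·-1 = 5
  a_8 = 2·5 + 0·3 + 0·2 + 1·-1 = 9
  a_9 = 2·9 + 0·5 + 0·3 + 1·2 = 20
  a_10 = 2·20 + 0·9 + 0·5 + 1·3 = 43

2,0,0,1 ; 43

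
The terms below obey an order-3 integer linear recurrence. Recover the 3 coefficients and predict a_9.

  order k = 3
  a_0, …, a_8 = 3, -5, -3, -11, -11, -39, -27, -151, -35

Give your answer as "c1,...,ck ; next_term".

-1,4,2 ; -623

  a_3 = -1·-3 + 4·-5 + 2·3 = -11
  a_4 = -1·-11 + 4·-3 + 2·-5 = -11
  a_5 = -1·-11 + 4·-11 + 2·-3 = -39
  a_6 = -1·-39 + 4·-11 + 2·-11 = -27
  a_7 = -1·-27 + 4·-39 + 2·-11 = -151
  a_8 = -1·-151 + 4·-27 + 2·-39 = -35
  a_9 = -1·-35 + 4·-151 + 2·-27 = -623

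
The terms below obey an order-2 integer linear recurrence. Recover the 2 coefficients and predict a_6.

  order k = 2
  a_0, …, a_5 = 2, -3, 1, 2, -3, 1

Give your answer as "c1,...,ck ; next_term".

-1,-1 ; 2

  a_2 = -1·-3 + -1·2 = 1
  a_3 = -1·1 + -1·-3 = 2
  a_4 = -1·2 + -1·1 = -3
  a_5 = -1·-3 + -1·2 = 1
  a_6 = -1·1 + -1·-3 = 2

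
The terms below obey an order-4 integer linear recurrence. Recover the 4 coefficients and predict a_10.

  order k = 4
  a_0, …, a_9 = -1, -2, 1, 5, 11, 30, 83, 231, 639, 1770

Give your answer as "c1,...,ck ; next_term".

  a_4 = 2·5 + 2·1 + 0·-2 + 1·-1 = 11
  a_5 = 2·11 + 2·5 + 0·1 + 1·-2 = 30
  a_6 = 2·30 + 2·11 + 0·5 + 1·1 = 83
  a_7 = 2·83 + 2·30 + 0·11 + 1·5 = 231
  a_8 = 2·231 + 2·83 + 0·30 + 1·11 = 639
  a_9 = 2·639 + 2·231 + 0·83 + 1·30 = 1770
  a_10 = 2·1770 + 2·639 + 0·231 + 1·83 = 4901

2,2,0,1 ; 4901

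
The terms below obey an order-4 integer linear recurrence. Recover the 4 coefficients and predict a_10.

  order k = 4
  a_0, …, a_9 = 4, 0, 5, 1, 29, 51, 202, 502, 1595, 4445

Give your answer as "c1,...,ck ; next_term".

2,3,-2,3 ; 13277

  a_4 = 2·1 + 3·5 + -2·0 + 3·4 = 29
  a_5 = 2·29 + 3·1 + -2·5 + 3·0 = 51
  a_6 = 2·51 + 3·29 + -2·1 + 3·5 = 202
  a_7 = 2·202 + 3·51 + -2·29 + 3·1 = 502
  a_8 = 2·502 + 3·202 + -2·51 + 3·29 = 1595
  a_9 = 2·1595 + 3·502 + -2·202 + 3·51 = 4445
  a_10 = 2·4445 + 3·1595 + -2·502 + 3·202 = 13277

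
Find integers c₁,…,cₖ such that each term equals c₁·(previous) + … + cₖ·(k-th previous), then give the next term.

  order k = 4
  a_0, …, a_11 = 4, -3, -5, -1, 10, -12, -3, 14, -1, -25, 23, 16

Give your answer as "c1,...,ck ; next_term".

  a_4 = -1·-1 + -1·-5 + 0·-3 + 1·4 = 10
  a_5 = -1·10 + -1·-1 + 0·-5 + 1·-3 = -12
  a_6 = -1·-12 + -1·10 + 0·-1 + 1·-5 = -3
  a_7 = -1·-3 + -1·-12 + 0·10 + 1·-1 = 14
  a_8 = -1·14 + -1·-3 + 0·-12 + 1·10 = -1
  a_9 = -1·-1 + -1·14 + 0·-3 + 1·-12 = -25
  a_10 = -1·-25 + -1·-1 + 0·14 + 1·-3 = 23
  a_11 = -1·23 + -1·-25 + 0·-1 + 1·14 = 16
  a_12 = -1·16 + -1·23 + 0·-25 + 1·-1 = -40

-1,-1,0,1 ; -40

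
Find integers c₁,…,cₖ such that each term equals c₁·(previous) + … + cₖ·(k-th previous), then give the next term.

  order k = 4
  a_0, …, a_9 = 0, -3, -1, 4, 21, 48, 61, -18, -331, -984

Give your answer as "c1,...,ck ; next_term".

2,-1,-4,-2 ; -1687

  a_4 = 2·4 + -1·-1 + -4·-3 + -2·0 = 21
  a_5 = 2·21 + -1·4 + -4·-1 + -2·-3 = 48
  a_6 = 2·48 + -1·21 + -4·4 + -2·-1 = 61
  a_7 = 2·61 + -1·48 + -4·21 + -2·4 = -18
  a_8 = 2·-18 + -1·61 + -4·48 + -2·21 = -331
  a_9 = 2·-331 + -1·-18 + -4·61 + -2·48 = -984
  a_10 = 2·-984 + -1·-331 + -4·-18 + -2·61 = -1687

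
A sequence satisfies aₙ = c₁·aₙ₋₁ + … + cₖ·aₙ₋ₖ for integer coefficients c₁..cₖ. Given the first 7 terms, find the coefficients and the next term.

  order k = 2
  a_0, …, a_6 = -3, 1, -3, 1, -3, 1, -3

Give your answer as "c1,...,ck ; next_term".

  a_2 = 0·1 + 1·-3 = -3
  a_3 = 0·-3 + 1·1 = 1
  a_4 = 0·1 + 1·-3 = -3
  a_5 = 0·-3 + 1·1 = 1
  a_6 = 0·1 + 1·-3 = -3
  a_7 = 0·-3 + 1·1 = 1

0,1 ; 1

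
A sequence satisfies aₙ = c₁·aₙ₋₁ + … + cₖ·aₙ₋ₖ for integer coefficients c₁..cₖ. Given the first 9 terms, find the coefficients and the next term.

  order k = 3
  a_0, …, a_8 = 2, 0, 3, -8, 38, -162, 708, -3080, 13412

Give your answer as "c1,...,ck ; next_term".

  a_3 = -4·3 + 2·0 + 2·2 = -8
  a_4 = -4·-8 + 2·3 + 2·0 = 38
  a_5 = -4·38 + 2·-8 + 2·3 = -162
  a_6 = -4·-162 + 2·38 + 2·-8 = 708
  a_7 = -4·708 + 2·-162 + 2·38 = -3080
  a_8 = -4·-3080 + 2·708 + 2·-162 = 13412
  a_9 = -4·13412 + 2·-3080 + 2·708 = -58392

-4,2,2 ; -58392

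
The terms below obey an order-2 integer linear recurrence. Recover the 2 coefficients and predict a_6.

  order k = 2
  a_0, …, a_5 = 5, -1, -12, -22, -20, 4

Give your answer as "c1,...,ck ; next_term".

2,-2 ; 48

  a_2 = 2·-1 + -2·5 = -12
  a_3 = 2·-12 + -2·-1 = -22
  a_4 = 2·-22 + -2·-12 = -20
  a_5 = 2·-20 + -2·-22 = 4
  a_6 = 2·4 + -2·-20 = 48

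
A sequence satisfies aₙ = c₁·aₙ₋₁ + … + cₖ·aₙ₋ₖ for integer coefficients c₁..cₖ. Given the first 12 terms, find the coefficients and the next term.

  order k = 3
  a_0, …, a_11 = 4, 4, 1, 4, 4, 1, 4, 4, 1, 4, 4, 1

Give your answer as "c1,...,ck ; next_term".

0,0,1 ; 4

  a_3 = 0·1 + 0·4 + 1·4 = 4
  a_4 = 0·4 + 0·1 + 1·4 = 4
  a_5 = 0·4 + 0·4 + 1·1 = 1
  a_6 = 0·1 + 0·4 + 1·4 = 4
  a_7 = 0·4 + 0·1 + 1·4 = 4
  a_8 = 0·4 + 0·4 + 1·1 = 1
  a_9 = 0·1 + 0·4 + 1·4 = 4
  a_10 = 0·4 + 0·1 + 1·4 = 4
  a_11 = 0·4 + 0·4 + 1·1 = 1
  a_12 = 0·1 + 0·4 + 1·4 = 4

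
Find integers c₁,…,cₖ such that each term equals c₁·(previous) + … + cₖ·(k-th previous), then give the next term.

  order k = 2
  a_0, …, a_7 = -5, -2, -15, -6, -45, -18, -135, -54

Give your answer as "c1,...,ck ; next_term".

0,3 ; -405

  a_2 = 0·-2 + 3·-5 = -15
  a_3 = 0·-15 + 3·-2 = -6
  a_4 = 0·-6 + 3·-15 = -45
  a_5 = 0·-45 + 3·-6 = -18
  a_6 = 0·-18 + 3·-45 = -135
  a_7 = 0·-135 + 3·-18 = -54
  a_8 = 0·-54 + 3·-135 = -405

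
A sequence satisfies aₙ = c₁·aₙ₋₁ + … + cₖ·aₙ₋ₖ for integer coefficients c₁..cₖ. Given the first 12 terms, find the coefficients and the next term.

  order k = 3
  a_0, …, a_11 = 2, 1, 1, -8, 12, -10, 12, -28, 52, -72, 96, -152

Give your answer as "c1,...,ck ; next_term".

  a_3 = -2·1 + -2·1 + -2·2 = -8
  a_4 = -2·-8 + -2·1 + -2·1 = 12
  a_5 = -2·12 + -2·-8 + -2·1 = -10
  a_6 = -2·-10 + -2·12 + -2·-8 = 12
  a_7 = -2·12 + -2·-10 + -2·12 = -28
  a_8 = -2·-28 + -2·12 + -2·-10 = 52
  a_9 = -2·52 + -2·-28 + -2·12 = -72
  a_10 = -2·-72 + -2·52 + -2·-28 = 96
  a_11 = -2·96 + -2·-72 + -2·52 = -152
  a_12 = -2·-152 + -2·96 + -2·-72 = 256

-2,-2,-2 ; 256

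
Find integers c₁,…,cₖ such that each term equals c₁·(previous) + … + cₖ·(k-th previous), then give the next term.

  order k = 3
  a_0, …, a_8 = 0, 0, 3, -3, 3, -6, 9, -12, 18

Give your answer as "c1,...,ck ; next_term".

  a_3 = -1·3 + 0·0 + -1·0 = -3
  a_4 = -1·-3 + 0·3 + -1·0 = 3
  a_5 = -1·3 + 0·-3 + -1·3 = -6
  a_6 = -1·-6 + 0·3 + -1·-3 = 9
  a_7 = -1·9 + 0·-6 + -1·3 = -12
  a_8 = -1·-12 + 0·9 + -1·-6 = 18
  a_9 = -1·18 + 0·-12 + -1·9 = -27

-1,0,-1 ; -27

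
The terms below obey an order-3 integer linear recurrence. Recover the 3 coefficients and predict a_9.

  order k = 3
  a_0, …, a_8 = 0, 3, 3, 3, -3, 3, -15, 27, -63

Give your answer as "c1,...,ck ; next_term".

-1,2,-2 ; 147

  a_3 = -1·3 + 2·3 + -2·0 = 3
  a_4 = -1·3 + 2·3 + -2·3 = -3
  a_5 = -1·-3 + 2·3 + -2·3 = 3
  a_6 = -1·3 + 2·-3 + -2·3 = -15
  a_7 = -1·-15 + 2·3 + -2·-3 = 27
  a_8 = -1·27 + 2·-15 + -2·3 = -63
  a_9 = -1·-63 + 2·27 + -2·-15 = 147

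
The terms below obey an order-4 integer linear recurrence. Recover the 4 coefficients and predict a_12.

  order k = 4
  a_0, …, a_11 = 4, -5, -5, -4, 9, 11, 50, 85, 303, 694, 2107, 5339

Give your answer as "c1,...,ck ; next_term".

  a_4 = 2·-4 + 3·-5 + -4·-5 + 3·4 = 9
  a_5 = 2·9 + 3·-4 + -4·-5 + 3·-5 = 11
  a_6 = 2·11 + 3·9 + -4·-4 + 3·-5 = 50
  a_7 = 2·50 + 3·11 + -4·9 + 3·-4 = 85
  a_8 = 2·85 + 3·50 + -4·11 + 3·9 = 303
  a_9 = 2·303 + 3·85 + -4·50 + 3·11 = 694
  a_10 = 2·694 + 3·303 + -4·85 + 3·50 = 2107
  a_11 = 2·2107 + 3·694 + -4·303 + 3·85 = 5339
  a_12 = 2·5339 + 3·2107 + -4·694 + 3·303 = 15132

2,3,-4,3 ; 15132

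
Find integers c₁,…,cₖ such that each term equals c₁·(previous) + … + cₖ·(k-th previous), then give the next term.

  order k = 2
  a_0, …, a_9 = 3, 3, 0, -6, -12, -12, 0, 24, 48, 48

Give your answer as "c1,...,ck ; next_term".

  a_2 = 2·3 + -2·3 = 0
  a_3 = 2·0 + -2·3 = -6
  a_4 = 2·-6 + -2·0 = -12
  a_5 = 2·-12 + -2·-6 = -12
  a_6 = 2·-12 + -2·-12 = 0
  a_7 = 2·0 + -2·-12 = 24
  a_8 = 2·24 + -2·0 = 48
  a_9 = 2·48 + -2·24 = 48
  a_10 = 2·48 + -2·48 = 0

2,-2 ; 0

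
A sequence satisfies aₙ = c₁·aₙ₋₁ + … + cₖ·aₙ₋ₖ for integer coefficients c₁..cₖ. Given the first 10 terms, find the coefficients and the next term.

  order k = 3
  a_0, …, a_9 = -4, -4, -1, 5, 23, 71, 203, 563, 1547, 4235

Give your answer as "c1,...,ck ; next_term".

3,0,-2 ; 11579

  a_3 = 3·-1 + 0·-4 + -2·-4 = 5
  a_4 = 3·5 + 0·-1 + -2·-4 = 23
  a_5 = 3·23 + 0·5 + -2·-1 = 71
  a_6 = 3·71 + 0·23 + -2·5 = 203
  a_7 = 3·203 + 0·71 + -2·23 = 563
  a_8 = 3·563 + 0·203 + -2·71 = 1547
  a_9 = 3·1547 + 0·563 + -2·203 = 4235
  a_10 = 3·4235 + 0·1547 + -2·563 = 11579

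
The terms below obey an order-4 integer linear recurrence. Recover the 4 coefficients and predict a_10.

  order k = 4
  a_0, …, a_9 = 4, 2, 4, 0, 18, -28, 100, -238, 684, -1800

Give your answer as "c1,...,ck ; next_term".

-2,2,1,2 ; 4930

  a_4 = -2·0 + 2·4 + 1·2 + 2·4 = 18
  a_5 = -2·18 + 2·0 + 1·4 + 2·2 = -28
  a_6 = -2·-28 + 2·18 + 1·0 + 2·4 = 100
  a_7 = -2·100 + 2·-28 + 1·18 + 2·0 = -238
  a_8 = -2·-238 + 2·100 + 1·-28 + 2·18 = 684
  a_9 = -2·684 + 2·-238 + 1·100 + 2·-28 = -1800
  a_10 = -2·-1800 + 2·684 + 1·-238 + 2·100 = 4930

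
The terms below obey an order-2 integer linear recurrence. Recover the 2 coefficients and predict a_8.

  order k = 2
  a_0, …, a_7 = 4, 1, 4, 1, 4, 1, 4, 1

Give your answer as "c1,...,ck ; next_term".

0,1 ; 4

  a_2 = 0·1 + 1·4 = 4
  a_3 = 0·4 + 1·1 = 1
  a_4 = 0·1 + 1·4 = 4
  a_5 = 0·4 + 1·1 = 1
  a_6 = 0·1 + 1·4 = 4
  a_7 = 0·4 + 1·1 = 1
  a_8 = 0·1 + 1·4 = 4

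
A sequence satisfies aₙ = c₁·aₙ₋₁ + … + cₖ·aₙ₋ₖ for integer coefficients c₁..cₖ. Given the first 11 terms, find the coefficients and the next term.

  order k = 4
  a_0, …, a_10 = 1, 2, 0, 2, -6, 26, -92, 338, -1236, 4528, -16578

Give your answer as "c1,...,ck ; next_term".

-3,2,-1,2 ; 60702

  a_4 = -3·2 + 2·0 + -1·2 + 2·1 = -6
  a_5 = -3·-6 + 2·2 + -1·0 + 2·2 = 26
  a_6 = -3·26 + 2·-6 + -1·2 + 2·0 = -92
  a_7 = -3·-92 + 2·26 + -1·-6 + 2·2 = 338
  a_8 = -3·338 + 2·-92 + -1·26 + 2·-6 = -1236
  a_9 = -3·-1236 + 2·338 + -1·-92 + 2·26 = 4528
  a_10 = -3·4528 + 2·-1236 + -1·338 + 2·-92 = -16578
  a_11 = -3·-16578 + 2·4528 + -1·-1236 + 2·338 = 60702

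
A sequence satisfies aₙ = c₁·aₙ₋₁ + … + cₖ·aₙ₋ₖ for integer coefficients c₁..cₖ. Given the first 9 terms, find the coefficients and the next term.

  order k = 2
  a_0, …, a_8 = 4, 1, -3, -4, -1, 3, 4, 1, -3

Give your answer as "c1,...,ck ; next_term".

1,-1 ; -4

  a_2 = 1·1 + -1·4 = -3
  a_3 = 1·-3 + -1·1 = -4
  a_4 = 1·-4 + -1·-3 = -1
  a_5 = 1·-1 + -1·-4 = 3
  a_6 = 1·3 + -1·-1 = 4
  a_7 = 1·4 + -1·3 = 1
  a_8 = 1·1 + -1·4 = -3
  a_9 = 1·-3 + -1·1 = -4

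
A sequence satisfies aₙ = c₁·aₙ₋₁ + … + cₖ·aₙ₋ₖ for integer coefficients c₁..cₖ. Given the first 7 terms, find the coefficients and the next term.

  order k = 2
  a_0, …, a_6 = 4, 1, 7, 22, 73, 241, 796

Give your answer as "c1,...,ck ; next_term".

3,1 ; 2629

  a_2 = 3·1 + 1·4 = 7
  a_3 = 3·7 + 1·1 = 22
  a_4 = 3·22 + 1·7 = 73
  a_5 = 3·73 + 1·22 = 241
  a_6 = 3·241 + 1·73 = 796
  a_7 = 3·796 + 1·241 = 2629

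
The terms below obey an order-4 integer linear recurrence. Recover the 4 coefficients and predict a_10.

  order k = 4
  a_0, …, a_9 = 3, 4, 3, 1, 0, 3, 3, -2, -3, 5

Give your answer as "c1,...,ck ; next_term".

0,-1,0,1 ; 6

  a_4 = 0·1 + -1·3 + 0·4 + 1·3 = 0
  a_5 = 0·0 + -1·1 + 0·3 + 1·4 = 3
  a_6 = 0·3 + -1·0 + 0·1 + 1·3 = 3
  a_7 = 0·3 + -1·3 + 0·0 + 1·1 = -2
  a_8 = 0·-2 + -1·3 + 0·3 + 1·0 = -3
  a_9 = 0·-3 + -1·-2 + 0·3 + 1·3 = 5
  a_10 = 0·5 + -1·-3 + 0·-2 + 1·3 = 6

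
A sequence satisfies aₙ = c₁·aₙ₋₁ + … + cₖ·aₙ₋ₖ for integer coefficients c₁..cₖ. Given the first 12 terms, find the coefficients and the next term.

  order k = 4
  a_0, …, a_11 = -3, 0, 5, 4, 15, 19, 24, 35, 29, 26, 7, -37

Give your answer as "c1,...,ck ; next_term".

1,1,0,-2 ; -88

  a_4 = 1·4 + 1·5 + 0·0 + -2·-3 = 15
  a_5 = 1·15 + 1·4 + 0·5 + -2·0 = 19
  a_6 = 1·19 + 1·15 + 0·4 + -2·5 = 24
  a_7 = 1·24 + 1·19 + 0·15 + -2·4 = 35
  a_8 = 1·35 + 1·24 + 0·19 + -2·15 = 29
  a_9 = 1·29 + 1·35 + 0·24 + -2·19 = 26
  a_10 = 1·26 + 1·29 + 0·35 + -2·24 = 7
  a_11 = 1·7 + 1·26 + 0·29 + -2·35 = -37
  a_12 = 1·-37 + 1·7 + 0·26 + -2·29 = -88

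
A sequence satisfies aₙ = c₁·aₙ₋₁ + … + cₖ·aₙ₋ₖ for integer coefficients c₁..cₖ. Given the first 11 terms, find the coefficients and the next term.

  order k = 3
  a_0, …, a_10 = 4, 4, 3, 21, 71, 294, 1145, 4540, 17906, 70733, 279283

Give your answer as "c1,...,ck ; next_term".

3,4,-1 ; 1102875

  a_3 = 3·3 + 4·4 + -1·4 = 21
  a_4 = 3·21 + 4·3 + -1·4 = 71
  a_5 = 3·71 + 4·21 + -1·3 = 294
  a_6 = 3·294 + 4·71 + -1·21 = 1145
  a_7 = 3·1145 + 4·294 + -1·71 = 4540
  a_8 = 3·4540 + 4·1145 + -1·294 = 17906
  a_9 = 3·17906 + 4·4540 + -1·1145 = 70733
  a_10 = 3·70733 + 4·17906 + -1·4540 = 279283
  a_11 = 3·279283 + 4·70733 + -1·17906 = 1102875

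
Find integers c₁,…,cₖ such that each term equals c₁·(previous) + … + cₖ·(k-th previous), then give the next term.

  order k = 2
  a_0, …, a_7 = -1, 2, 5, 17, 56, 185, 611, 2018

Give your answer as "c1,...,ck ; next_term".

3,1 ; 6665

  a_2 = 3·2 + 1·-1 = 5
  a_3 = 3·5 + 1·2 = 17
  a_4 = 3·17 + 1·5 = 56
  a_5 = 3·56 + 1·17 = 185
  a_6 = 3·185 + 1·56 = 611
  a_7 = 3·611 + 1·185 = 2018
  a_8 = 3·2018 + 1·611 = 6665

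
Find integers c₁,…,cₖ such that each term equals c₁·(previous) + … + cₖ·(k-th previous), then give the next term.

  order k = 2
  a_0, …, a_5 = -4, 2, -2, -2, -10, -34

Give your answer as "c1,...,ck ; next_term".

  a_2 = 3·2 + 2·-4 = -2
  a_3 = 3·-2 + 2·2 = -2
  a_4 = 3·-2 + 2·-2 = -10
  a_5 = 3·-10 + 2·-2 = -34
  a_6 = 3·-34 + 2·-10 = -122

3,2 ; -122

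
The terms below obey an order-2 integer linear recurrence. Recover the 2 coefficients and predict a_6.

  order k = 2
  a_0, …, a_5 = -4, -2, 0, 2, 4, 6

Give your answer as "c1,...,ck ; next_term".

  a_2 = 2·-2 + -1·-4 = 0
  a_3 = 2·0 + -1·-2 = 2
  a_4 = 2·2 + -1·0 = 4
  a_5 = 2·4 + -1·2 = 6
  a_6 = 2·6 + -1·4 = 8

2,-1 ; 8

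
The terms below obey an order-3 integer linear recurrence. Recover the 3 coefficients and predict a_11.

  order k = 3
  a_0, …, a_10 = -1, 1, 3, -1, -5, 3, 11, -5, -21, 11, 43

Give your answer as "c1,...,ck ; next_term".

1,-2,2 ; -21

  a_3 = 1·3 + -2·1 + 2·-1 = -1
  a_4 = 1·-1 + -2·3 + 2·1 = -5
  a_5 = 1·-5 + -2·-1 + 2·3 = 3
  a_6 = 1·3 + -2·-5 + 2·-1 = 11
  a_7 = 1·11 + -2·3 + 2·-5 = -5
  a_8 = 1·-5 + -2·11 + 2·3 = -21
  a_9 = 1·-21 + -2·-5 + 2·11 = 11
  a_10 = 1·11 + -2·-21 + 2·-5 = 43
  a_11 = 1·43 + -2·11 + 2·-21 = -21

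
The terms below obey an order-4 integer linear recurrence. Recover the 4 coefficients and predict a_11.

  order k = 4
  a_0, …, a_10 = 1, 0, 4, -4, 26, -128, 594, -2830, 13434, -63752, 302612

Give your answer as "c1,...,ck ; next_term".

-4,3,-3,-2 ; -1436346

  a_4 = -4·-4 + 3·4 + -3·0 + -2·1 = 26
  a_5 = -4·26 + 3·-4 + -3·4 + -2·0 = -128
  a_6 = -4·-128 + 3·26 + -3·-4 + -2·4 = 594
  a_7 = -4·594 + 3·-128 + -3·26 + -2·-4 = -2830
  a_8 = -4·-2830 + 3·594 + -3·-128 + -2·26 = 13434
  a_9 = -4·13434 + 3·-2830 + -3·594 + -2·-128 = -63752
  a_10 = -4·-63752 + 3·13434 + -3·-2830 + -2·594 = 302612
  a_11 = -4·302612 + 3·-63752 + -3·13434 + -2·-2830 = -1436346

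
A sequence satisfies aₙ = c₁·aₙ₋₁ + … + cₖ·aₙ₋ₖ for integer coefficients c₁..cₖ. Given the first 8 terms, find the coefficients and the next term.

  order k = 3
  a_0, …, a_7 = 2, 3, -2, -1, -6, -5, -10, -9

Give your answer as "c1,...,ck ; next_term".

  a_3 = 1·-2 + 1·3 + -1·2 = -1
  a_4 = 1·-1 + 1·-2 + -1·3 = -6
  a_5 = 1·-6 + 1·-1 + -1·-2 = -5
  a_6 = 1·-5 + 1·-6 + -1·-1 = -10
  a_7 = 1·-10 + 1·-5 + -1·-6 = -9
  a_8 = 1·-9 + 1·-10 + -1·-5 = -14

1,1,-1 ; -14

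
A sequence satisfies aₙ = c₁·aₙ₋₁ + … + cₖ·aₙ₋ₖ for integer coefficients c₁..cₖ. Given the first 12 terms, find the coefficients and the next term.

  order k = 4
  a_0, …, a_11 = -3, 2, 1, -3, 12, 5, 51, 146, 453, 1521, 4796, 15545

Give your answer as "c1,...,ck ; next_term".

2,4,1,-4 ; 49983

  a_4 = 2·-3 + 4·1 + 1·2 + -4·-3 = 12
  a_5 = 2·12 + 4·-3 + 1·1 + -4·2 = 5
  a_6 = 2·5 + 4·12 + 1·-3 + -4·1 = 51
  a_7 = 2·51 + 4·5 + 1·12 + -4·-3 = 146
  a_8 = 2·146 + 4·51 + 1·5 + -4·12 = 453
  a_9 = 2·453 + 4·146 + 1·51 + -4·5 = 1521
  a_10 = 2·1521 + 4·453 + 1·146 + -4·51 = 4796
  a_11 = 2·4796 + 4·1521 + 1·453 + -4·146 = 15545
  a_12 = 2·15545 + 4·4796 + 1·1521 + -4·453 = 49983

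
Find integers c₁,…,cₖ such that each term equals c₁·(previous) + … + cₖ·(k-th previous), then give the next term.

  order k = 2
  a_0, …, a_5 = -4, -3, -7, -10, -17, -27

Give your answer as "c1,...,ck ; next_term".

1,1 ; -44

  a_2 = 1·-3 + 1·-4 = -7
  a_3 = 1·-7 + 1·-3 = -10
  a_4 = 1·-10 + 1·-7 = -17
  a_5 = 1·-17 + 1·-10 = -27
  a_6 = 1·-27 + 1·-17 = -44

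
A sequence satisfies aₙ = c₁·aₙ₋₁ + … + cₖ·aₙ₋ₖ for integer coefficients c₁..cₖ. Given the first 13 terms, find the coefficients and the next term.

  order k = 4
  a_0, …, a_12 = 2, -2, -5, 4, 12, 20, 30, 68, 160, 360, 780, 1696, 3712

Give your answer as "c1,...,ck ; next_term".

2,0,0,2 ; 8144

  a_4 = 2·4 + 0·-5 + 0·-2 + 2·2 = 12
  a_5 = 2·12 + 0·4 + 0·-5 + 2·-2 = 20
  a_6 = 2·20 + 0·12 + 0·4 + 2·-5 = 30
  a_7 = 2·30 + 0·20 + 0·12 + 2·4 = 68
  a_8 = 2·68 + 0·30 + 0·20 + 2·12 = 160
  a_9 = 2·160 + 0·68 + 0·30 + 2·20 = 360
  a_10 = 2·360 + 0·160 + 0·68 + 2·30 = 780
  a_11 = 2·780 + 0·360 + 0·160 + 2·68 = 1696
  a_12 = 2·1696 + 0·780 + 0·360 + 2·160 = 3712
  a_13 = 2·3712 + 0·1696 + 0·780 + 2·360 = 8144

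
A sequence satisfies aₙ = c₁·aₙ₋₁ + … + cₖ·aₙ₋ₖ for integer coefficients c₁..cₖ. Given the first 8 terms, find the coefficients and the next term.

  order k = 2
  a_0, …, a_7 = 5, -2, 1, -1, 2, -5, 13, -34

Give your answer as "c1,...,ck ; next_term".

  a_2 = -3·-2 + -1·5 = 1
  a_3 = -3·1 + -1·-2 = -1
  a_4 = -3·-1 + -1·1 = 2
  a_5 = -3·2 + -1·-1 = -5
  a_6 = -3·-5 + -1·2 = 13
  a_7 = -3·13 + -1·-5 = -34
  a_8 = -3·-34 + -1·13 = 89

-3,-1 ; 89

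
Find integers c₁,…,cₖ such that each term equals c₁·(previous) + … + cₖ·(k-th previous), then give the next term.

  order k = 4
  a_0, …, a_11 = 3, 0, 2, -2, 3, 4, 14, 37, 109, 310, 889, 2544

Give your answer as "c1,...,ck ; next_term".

  a_4 = 2·-2 + 2·2 + 1·0 + 1·3 = 3
  a_5 = 2·3 + 2·-2 + 1·2 + 1·0 = 4
  a_6 = 2·4 + 2·3 + 1·-2 + 1·2 = 14
  a_7 = 2·14 + 2·4 + 1·3 + 1·-2 = 37
  a_8 = 2·37 + 2·14 + 1·4 + 1·3 = 109
  a_9 = 2·109 + 2·37 + 1·14 + 1·4 = 310
  a_10 = 2·310 + 2·109 + 1·37 + 1·14 = 889
  a_11 = 2·889 + 2·310 + 1·109 + 1·37 = 2544
  a_12 = 2·2544 + 2·889 + 1·310 + 1·109 = 7285

2,2,1,1 ; 7285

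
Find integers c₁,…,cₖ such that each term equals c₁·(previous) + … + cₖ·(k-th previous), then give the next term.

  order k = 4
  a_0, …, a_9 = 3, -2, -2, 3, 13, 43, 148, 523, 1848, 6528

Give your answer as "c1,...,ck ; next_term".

3,2,-1,2 ; 23053

  a_4 = 3·3 + 2·-2 + -1·-2 + 2·3 = 13
  a_5 = 3·13 + 2·3 + -1·-2 + 2·-2 = 43
  a_6 = 3·43 + 2·13 + -1·3 + 2·-2 = 148
  a_7 = 3·148 + 2·43 + -1·13 + 2·3 = 523
  a_8 = 3·523 + 2·148 + -1·43 + 2·13 = 1848
  a_9 = 3·1848 + 2·523 + -1·148 + 2·43 = 6528
  a_10 = 3·6528 + 2·1848 + -1·523 + 2·148 = 23053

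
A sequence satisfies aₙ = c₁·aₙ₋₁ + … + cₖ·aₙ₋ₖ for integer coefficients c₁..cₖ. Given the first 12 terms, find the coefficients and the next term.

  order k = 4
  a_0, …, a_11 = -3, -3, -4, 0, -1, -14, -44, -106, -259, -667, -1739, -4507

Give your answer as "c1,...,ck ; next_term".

  a_4 = 3·0 + -2·-4 + 2·-3 + 1·-3 = -1
  a_5 = 3·-1 + -2·0 + 2·-4 + 1·-3 = -14
  a_6 = 3·-14 + -2·-1 + 2·0 + 1·-4 = -44
  a_7 = 3·-44 + -2·-14 + 2·-1 + 1·0 = -106
  a_8 = 3·-106 + -2·-44 + 2·-14 + 1·-1 = -259
  a_9 = 3·-259 + -2·-106 + 2·-44 + 1·-14 = -667
  a_10 = 3·-667 + -2·-259 + 2·-106 + 1·-44 = -1739
  a_11 = 3·-1739 + -2·-667 + 2·-259 + 1·-106 = -4507
  a_12 = 3·-4507 + -2·-1739 + 2·-667 + 1·-259 = -11636

3,-2,2,1 ; -11636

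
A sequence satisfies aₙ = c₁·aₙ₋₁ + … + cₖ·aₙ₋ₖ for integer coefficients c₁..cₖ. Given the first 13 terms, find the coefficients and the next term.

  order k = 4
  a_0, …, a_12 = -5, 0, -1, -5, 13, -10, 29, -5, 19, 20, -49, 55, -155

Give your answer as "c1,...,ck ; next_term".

0,2,0,-3 ; 50

  a_4 = 0·-5 + 2·-1 + 0·0 + -3·-5 = 13
  a_5 = 0·13 + 2·-5 + 0·-1 + -3·0 = -10
  a_6 = 0·-10 + 2·13 + 0·-5 + -3·-1 = 29
  a_7 = 0·29 + 2·-10 + 0·13 + -3·-5 = -5
  a_8 = 0·-5 + 2·29 + 0·-10 + -3·13 = 19
  a_9 = 0·19 + 2·-5 + 0·29 + -3·-10 = 20
  a_10 = 0·20 + 2·19 + 0·-5 + -3·29 = -49
  a_11 = 0·-49 + 2·20 + 0·19 + -3·-5 = 55
  a_12 = 0·55 + 2·-49 + 0·20 + -3·19 = -155
  a_13 = 0·-155 + 2·55 + 0·-49 + -3·20 = 50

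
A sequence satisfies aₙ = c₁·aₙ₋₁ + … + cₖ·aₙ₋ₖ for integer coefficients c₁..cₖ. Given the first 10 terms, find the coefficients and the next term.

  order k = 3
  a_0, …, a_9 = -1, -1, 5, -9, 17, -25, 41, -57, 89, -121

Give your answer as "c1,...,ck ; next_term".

  a_3 = -1·5 + 2·-1 + 2·-1 = -9
  a_4 = -1·-9 + 2·5 + 2·-1 = 17
  a_5 = -1·17 + 2·-9 + 2·5 = -25
  a_6 = -1·-25 + 2·17 + 2·-9 = 41
  a_7 = -1·41 + 2·-25 + 2·17 = -57
  a_8 = -1·-57 + 2·41 + 2·-25 = 89
  a_9 = -1·89 + 2·-57 + 2·41 = -121
  a_10 = -1·-121 + 2·89 + 2·-57 = 185

-1,2,2 ; 185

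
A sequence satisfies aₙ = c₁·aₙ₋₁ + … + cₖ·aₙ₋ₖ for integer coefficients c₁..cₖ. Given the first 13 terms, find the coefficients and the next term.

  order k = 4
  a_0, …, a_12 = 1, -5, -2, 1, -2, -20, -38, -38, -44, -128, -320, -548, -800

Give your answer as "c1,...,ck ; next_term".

2,-2,2,2 ; -1400

  a_4 = 2·1 + -2·-2 + 2·-5 + 2·1 = -2
  a_5 = 2·-2 + -2·1 + 2·-2 + 2·-5 = -20
  a_6 = 2·-20 + -2·-2 + 2·1 + 2·-2 = -38
  a_7 = 2·-38 + -2·-20 + 2·-2 + 2·1 = -38
  a_8 = 2·-38 + -2·-38 + 2·-20 + 2·-2 = -44
  a_9 = 2·-44 + -2·-38 + 2·-38 + 2·-20 = -128
  a_10 = 2·-128 + -2·-44 + 2·-38 + 2·-38 = -320
  a_11 = 2·-320 + -2·-128 + 2·-44 + 2·-38 = -548
  a_12 = 2·-548 + -2·-320 + 2·-128 + 2·-44 = -800
  a_13 = 2·-800 + -2·-548 + 2·-320 + 2·-128 = -1400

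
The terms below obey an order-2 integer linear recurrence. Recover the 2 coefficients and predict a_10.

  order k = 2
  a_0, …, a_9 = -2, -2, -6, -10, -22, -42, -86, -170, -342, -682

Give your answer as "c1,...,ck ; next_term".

  a_2 = 1·-2 + 2·-2 = -6
  a_3 = 1·-6 + 2·-2 = -10
  a_4 = 1·-10 + 2·-6 = -22
  a_5 = 1·-22 + 2·-10 = -42
  a_6 = 1·-42 + 2·-22 = -86
  a_7 = 1·-86 + 2·-42 = -170
  a_8 = 1·-170 + 2·-86 = -342
  a_9 = 1·-342 + 2·-170 = -682
  a_10 = 1·-682 + 2·-342 = -1366

1,2 ; -1366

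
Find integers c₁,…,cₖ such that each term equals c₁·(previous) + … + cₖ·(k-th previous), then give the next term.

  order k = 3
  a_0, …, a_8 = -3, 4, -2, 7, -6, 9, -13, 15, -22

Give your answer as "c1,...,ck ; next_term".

  a_3 = 0·-2 + 1·4 + -1·-3 = 7
  a_4 = 0·7 + 1·-2 + -1·4 = -6
  a_5 = 0·-6 + 1·7 + -1·-2 = 9
  a_6 = 0·9 + 1·-6 + -1·7 = -13
  a_7 = 0·-13 + 1·9 + -1·-6 = 15
  a_8 = 0·15 + 1·-13 + -1·9 = -22
  a_9 = 0·-22 + 1·15 + -1·-13 = 28

0,1,-1 ; 28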